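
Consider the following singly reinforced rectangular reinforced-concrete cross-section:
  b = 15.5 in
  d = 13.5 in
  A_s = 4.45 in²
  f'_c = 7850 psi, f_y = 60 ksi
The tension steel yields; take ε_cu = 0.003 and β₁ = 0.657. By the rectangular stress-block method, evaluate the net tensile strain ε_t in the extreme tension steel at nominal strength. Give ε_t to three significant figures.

a = A_s f_y/(0.85 f'_c b) = 2.582 in.
β₁ = 0.657, so c = a/β₁ = 2.582/0.657 = 3.930 in.
From the linear strain diagram with ε_cu = 0.003: ε_t = 0.003 (d − c)/c = 0.003 × (13.5 − 3.930)/3.930 = 0.00731.
Since ε_t ≥ 0.005, the section is tension-controlled.

ε_t ≈ 0.00731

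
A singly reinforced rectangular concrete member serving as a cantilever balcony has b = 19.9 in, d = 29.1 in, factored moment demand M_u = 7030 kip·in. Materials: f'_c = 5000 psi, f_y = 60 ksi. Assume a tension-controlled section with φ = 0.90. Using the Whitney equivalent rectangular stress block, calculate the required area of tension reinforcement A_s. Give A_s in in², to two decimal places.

A_s ≈ 4.75 in²

M_n = M_u/φ = 7030/0.90 = 7811.11 kip·in.
From M_n = 0.85 f'_c a b (d − a/2):
a = d − √(d² − 2M_n/(0.85 f'_c b)) = 29.1 − √(29.1² − 2 × 7811.11/(0.85 × 5 × 19.9)) = 3.369 in.
A_s = 0.85 f'_c a b / f_y = 0.85 × 5 × 3.369 × 19.9 / 60 = 4.749 in².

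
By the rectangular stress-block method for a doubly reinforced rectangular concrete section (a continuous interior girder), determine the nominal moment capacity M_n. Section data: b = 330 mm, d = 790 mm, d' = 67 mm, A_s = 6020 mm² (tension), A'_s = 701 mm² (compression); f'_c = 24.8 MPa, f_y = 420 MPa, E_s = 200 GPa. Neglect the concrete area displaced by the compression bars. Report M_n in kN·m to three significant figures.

M_n ≈ 1620 kN·m

Assume both tension and compression steel yield.
Net tension couple steel: A_s − A'_s = 5319 mm².
a = (A_s − A'_s) f_y / (0.85 f'_c b) = 2233980/(0.85 × 24.8 × 330) = 321.14 mm.
c = a/β₁ = 321.14/0.85 = 377.81 mm; ε'_s = 0.003(c − d')/c = 0.0025 ≥ f_y/E_s = 0.0021, so compression steel does yield.
M_n = (A_s − A'_s) f_y (d − a/2) + A'_s f_y (d − d') = [2233980 × (790 − 160.57) + 294420 × (790 − 67)] × 10⁻⁶ = 1406.13 + 212.87 = 1619.00 kN·m.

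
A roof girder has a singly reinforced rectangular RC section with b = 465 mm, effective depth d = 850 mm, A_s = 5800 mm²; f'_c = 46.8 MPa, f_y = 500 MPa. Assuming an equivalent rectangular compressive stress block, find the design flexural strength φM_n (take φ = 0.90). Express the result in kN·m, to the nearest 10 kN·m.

φM_n ≈ 2010 kN·m

T = A_s f_y = 5800 × 500 = 2900000 N = 2900 kN.
From C = T: a = T/(0.85 f'_c b) = 2900000/(0.85 × 46.8 × 465) = 156.78 mm.
M_n = T(d − a/2) = 2900 kN × (850 − 78.39) mm = 2237.67 kN·m.
φM_n = 0.90 × 2237.67 = 2013.90 kN·m.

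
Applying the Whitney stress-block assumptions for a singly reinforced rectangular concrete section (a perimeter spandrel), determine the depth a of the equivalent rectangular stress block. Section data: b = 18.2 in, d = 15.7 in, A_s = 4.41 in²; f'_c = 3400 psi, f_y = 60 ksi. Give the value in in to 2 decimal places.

T = A_s f_y = 4.41 × 60 = 264.6 kips.
a = T/(0.85 f'_c b) = 264.6/(0.85 × 3.4 × 18.2) = 5.03 in.

a ≈ 5.03 in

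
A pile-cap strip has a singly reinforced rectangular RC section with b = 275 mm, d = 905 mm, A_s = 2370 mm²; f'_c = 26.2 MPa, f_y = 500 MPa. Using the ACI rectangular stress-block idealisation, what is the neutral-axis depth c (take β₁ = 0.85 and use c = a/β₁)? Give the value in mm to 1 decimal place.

T = A_s f_y = 2370 × 500 = 1185000 N = 1185 kN.
Setting C = 0.85 f'_c a b equal to T: a = 1185000/(0.85 × 26.2 × 275) = 193.493 mm.
With β₁ = 0.85, c = a/β₁ = 193.493/0.85 = 227.6 mm.

c ≈ 227.6 mm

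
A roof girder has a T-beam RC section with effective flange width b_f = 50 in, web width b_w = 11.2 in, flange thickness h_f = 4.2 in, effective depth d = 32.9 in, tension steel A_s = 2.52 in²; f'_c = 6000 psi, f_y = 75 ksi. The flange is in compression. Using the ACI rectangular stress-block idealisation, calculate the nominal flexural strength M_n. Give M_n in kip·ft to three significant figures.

Tension: T = A_s f_y = 2.52 × 75 = 189 kips.
Try a within the flange: a = T/(0.85 f'_c b_f) = 189/(0.85 × 6 × 50) = 0.741 in.
Since a = 0.741 ≤ h_f = 4.2 in, the stress block lies entirely in the flange; analyse as a rectangular beam of width b_f.
M_n = T(d − a/2) = 189 × (32.9 − 0.3705) = 6148.1 kip·in.
M_n = 6148.1/12 = 512.34 kip·ft.

M_n ≈ 512 kip·ft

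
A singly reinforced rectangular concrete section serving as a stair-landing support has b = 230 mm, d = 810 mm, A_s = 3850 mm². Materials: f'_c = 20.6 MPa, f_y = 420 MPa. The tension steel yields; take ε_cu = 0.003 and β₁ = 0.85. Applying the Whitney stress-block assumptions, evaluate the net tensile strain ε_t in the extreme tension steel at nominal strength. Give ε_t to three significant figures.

ε_t ≈ 0.00214

a = A_s f_y/(0.85 f'_c b) = 401.51 mm.
β₁ = 0.85, so c = a/β₁ = 401.51/0.85 = 472.36 mm.
From the linear strain diagram with ε_cu = 0.003: ε_t = 0.003 (d − c)/c = 0.003 × (810 − 472.36)/472.36 = 0.00214.
ε_t < 0.004 — the section is over-reinforced for flexure under ACI limits.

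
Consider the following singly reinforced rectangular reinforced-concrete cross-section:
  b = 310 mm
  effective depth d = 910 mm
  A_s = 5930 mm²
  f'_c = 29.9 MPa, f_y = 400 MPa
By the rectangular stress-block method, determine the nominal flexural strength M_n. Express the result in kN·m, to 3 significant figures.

M_n ≈ 1800 kN·m

T = A_s f_y = 5930 × 400 = 2372000 N = 2372 kN.
From C = T: a = T/(0.85 f'_c b) = 2372000/(0.85 × 29.9 × 310) = 301.07 mm.
M_n = T(d − a/2) = 2372 kN × (910 − 150.535) mm = 1801.45 kN·m.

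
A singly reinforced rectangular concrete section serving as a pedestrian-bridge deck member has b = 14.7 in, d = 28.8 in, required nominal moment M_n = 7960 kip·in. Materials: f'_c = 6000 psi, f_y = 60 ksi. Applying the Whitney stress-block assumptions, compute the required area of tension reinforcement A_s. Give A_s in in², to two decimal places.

A_s ≈ 4.95 in²

From M_n = 0.85 f'_c a b (d − a/2):
a = d − √(d² − 2M_n/(0.85 f'_c b)) = 28.8 − √(28.8² − 2 × 7960/(0.85 × 6 × 14.7)) = 3.959 in.
A_s = 0.85 f'_c a b / f_y = 0.85 × 6 × 3.959 × 14.7 / 60 = 4.947 in².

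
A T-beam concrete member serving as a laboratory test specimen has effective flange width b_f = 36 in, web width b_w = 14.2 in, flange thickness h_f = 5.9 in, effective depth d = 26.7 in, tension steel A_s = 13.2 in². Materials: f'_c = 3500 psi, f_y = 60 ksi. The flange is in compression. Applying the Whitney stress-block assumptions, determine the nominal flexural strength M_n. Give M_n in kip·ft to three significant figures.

M_n ≈ 1500 kip·ft

Tension: T = A_s f_y = 13.2 × 60 = 792 kips.
Try a within the flange: a = T/(0.85 f'_c b_f) = 792/(0.85 × 3.5 × 36) = 7.395 in.
a = 7.395 > h_f = 5.9 in: the block extends into the web. Split into flange-overhang and web parts.
C_f = 0.85 f'_c (b_f − b_w) h_f = 0.85 × 3.5 × (36 − 14.2) × 5.9 = 382.6 kips.
Remaining web compression depth: a_w = (T − C_f)/(0.85 f'_c b_w) = (792 − 382.6)/(0.85 × 3.5 × 14.2) = 9.691 in.
M_n = C_f(d − h_f/2) + (T − C_f)(d − a_w/2) = 382.6 × (26.7 − 2.95) + 409.4 × (26.7 − 4.8455) = 9086.8 + 8947.2 = 18034.0 kip·in.
M_n = 18034.0/12 = 1502.83 kip·ft.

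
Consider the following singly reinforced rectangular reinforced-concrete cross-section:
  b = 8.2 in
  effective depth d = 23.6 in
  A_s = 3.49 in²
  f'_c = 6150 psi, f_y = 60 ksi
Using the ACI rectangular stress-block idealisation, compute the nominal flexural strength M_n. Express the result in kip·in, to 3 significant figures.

M_n ≈ 4430 kip·in

T = A_s f_y = 3.49 × 60 = 209.4 kips.
a = T/(0.85 f'_c b) = 209.4/(0.85 × 6.15 × 8.2) = 4.885 in.
M_n = T(d − a/2) = 209.4 × (23.6 − 2.4425) = 4430.4 kip·in.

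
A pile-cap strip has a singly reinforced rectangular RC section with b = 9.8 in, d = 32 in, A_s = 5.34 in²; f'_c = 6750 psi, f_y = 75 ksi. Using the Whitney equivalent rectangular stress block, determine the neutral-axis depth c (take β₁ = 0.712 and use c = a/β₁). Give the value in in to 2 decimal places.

T = A_s f_y = 5.34 × 75 = 400.5 kips.
a = T/(0.85 f'_c b) = 400.5/(0.85 × 6.75 × 9.8) = 7.1228 in.
With β₁ = 0.712, c = a/β₁ = 7.1228/0.712 = 10.00 in.

c ≈ 10.00 in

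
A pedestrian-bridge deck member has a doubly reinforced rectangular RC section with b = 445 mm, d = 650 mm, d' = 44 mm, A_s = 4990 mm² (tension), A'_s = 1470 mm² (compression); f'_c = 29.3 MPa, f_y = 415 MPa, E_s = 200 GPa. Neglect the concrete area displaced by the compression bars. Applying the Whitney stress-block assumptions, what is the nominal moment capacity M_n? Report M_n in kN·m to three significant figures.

Assume both tension and compression steel yield.
Net tension couple steel: A_s − A'_s = 3520 mm².
a = (A_s − A'_s) f_y / (0.85 f'_c b) = 1460800/(0.85 × 29.3 × 445) = 131.81 mm.
c = a/β₁ = 131.81/0.841 = 156.73 mm; ε'_s = 0.003(c − d')/c = 0.0022 ≥ f_y/E_s = 0.0021, so compression steel does yield.
M_n = (A_s − A'_s) f_y (d − a/2) + A'_s f_y (d − d') = [1460800 × (650 − 65.905) + 610050 × (650 − 44)] × 10⁻⁶ = 853.25 + 369.69 = 1222.94 kN·m.

M_n ≈ 1220 kN·m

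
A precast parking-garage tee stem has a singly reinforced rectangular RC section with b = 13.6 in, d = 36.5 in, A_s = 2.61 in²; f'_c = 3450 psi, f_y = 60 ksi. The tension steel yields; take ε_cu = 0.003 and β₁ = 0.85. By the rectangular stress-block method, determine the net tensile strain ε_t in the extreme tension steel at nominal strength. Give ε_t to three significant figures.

ε_t ≈ 0.0207

a = A_s f_y/(0.85 f'_c b) = 3.927 in.
β₁ = 0.85, so c = a/β₁ = 3.927/0.85 = 4.620 in.
From the linear strain diagram with ε_cu = 0.003: ε_t = 0.003 (d − c)/c = 0.003 × (36.5 − 4.620)/4.620 = 0.0207.
Since ε_t ≥ 0.005, the section is tension-controlled.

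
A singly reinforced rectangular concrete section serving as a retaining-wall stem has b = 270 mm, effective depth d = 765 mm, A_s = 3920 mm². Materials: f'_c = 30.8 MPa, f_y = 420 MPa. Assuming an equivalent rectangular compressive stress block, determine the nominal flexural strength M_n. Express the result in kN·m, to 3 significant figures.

M_n ≈ 1070 kN·m

T = A_s f_y = 3920 × 420 = 1646400 N = 1646.4 kN.
From C = T: a = T/(0.85 f'_c b) = 1646400/(0.85 × 30.8 × 270) = 232.92 mm.
M_n = T(d − a/2) = 1646.4 kN × (765 − 116.46) mm = 1067.76 kN·m.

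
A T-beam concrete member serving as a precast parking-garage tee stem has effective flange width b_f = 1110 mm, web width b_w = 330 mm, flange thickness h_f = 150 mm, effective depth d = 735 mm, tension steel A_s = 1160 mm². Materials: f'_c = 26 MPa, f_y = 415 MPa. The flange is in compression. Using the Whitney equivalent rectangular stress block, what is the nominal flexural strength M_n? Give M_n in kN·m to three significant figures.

Tension: T = A_s f_y = 1160 × 415 = 481400 N.
Try a within the flange: a = T/(0.85 f'_c b_f) = 481400/(0.85 × 26 × 1110) = 19.62 mm.
Since a = 19.62 ≤ h_f = 150 mm, the stress block lies entirely in the flange; analyse as a rectangular beam of width b_f.
M_n = T(d − a/2) = 481400 × (735 − 9.81) = 349.11 × 10⁶ N·mm.
M_n = 349.11 kN·m.

M_n ≈ 349 kN·m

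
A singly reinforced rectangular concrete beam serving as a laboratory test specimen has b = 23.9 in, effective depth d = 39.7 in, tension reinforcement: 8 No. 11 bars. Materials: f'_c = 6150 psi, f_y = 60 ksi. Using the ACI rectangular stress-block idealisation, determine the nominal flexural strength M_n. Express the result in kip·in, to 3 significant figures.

A_s = 8 × 1.56 = 12.48 in².
T = A_s f_y = 12.48 × 60 = 748.8 kips.
a = T/(0.85 f'_c b) = 748.8/(0.85 × 6.15 × 23.9) = 5.993 in.
M_n = T(d − a/2) = 748.8 × (39.7 − 2.9965) = 27483.6 kip·in.

M_n ≈ 27500 kip·in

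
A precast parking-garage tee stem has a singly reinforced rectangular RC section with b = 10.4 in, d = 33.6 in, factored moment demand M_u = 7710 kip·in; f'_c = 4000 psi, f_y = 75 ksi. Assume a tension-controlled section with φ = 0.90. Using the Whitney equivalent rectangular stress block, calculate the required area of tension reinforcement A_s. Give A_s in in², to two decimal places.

M_n = M_u/φ = 7710/0.90 = 8566.67 kip·in.
From M_n = 0.85 f'_c a b (d − a/2):
a = d − √(d² − 2M_n/(0.85 f'_c b)) = 33.6 − √(33.6² − 2 × 8566.67/(0.85 × 4 × 10.4)) = 8.215 in.
A_s = 0.85 f'_c a b / f_y = 0.85 × 4 × 8.215 × 10.4 / 75 = 3.873 in².

A_s ≈ 3.87 in²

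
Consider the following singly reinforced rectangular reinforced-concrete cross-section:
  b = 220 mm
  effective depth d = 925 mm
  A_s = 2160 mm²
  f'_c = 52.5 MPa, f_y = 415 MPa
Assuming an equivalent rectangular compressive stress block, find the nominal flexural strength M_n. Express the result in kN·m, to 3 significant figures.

T = A_s f_y = 2160 × 415 = 896400 N = 896.4 kN.
From C = T: a = T/(0.85 f'_c b) = 896400/(0.85 × 52.5 × 220) = 91.31 mm.
M_n = T(d − a/2) = 896.4 kN × (925 − 45.655) mm = 788.24 kN·m.

M_n ≈ 788 kN·m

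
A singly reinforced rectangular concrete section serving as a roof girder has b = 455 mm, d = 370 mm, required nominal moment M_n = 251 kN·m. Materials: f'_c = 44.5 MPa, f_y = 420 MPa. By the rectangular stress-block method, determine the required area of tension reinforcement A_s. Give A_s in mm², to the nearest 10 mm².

A_s ≈ 1710 mm²

With M_n = 0.85 f'_c a b (d − a/2), solve the quadratic for a:
a = d − √(d² − 2M_n/(0.85 f'_c b)) = 370 − √(370² − 2 × 251×10⁶/(0.85 × 44.5 × 455)) = 41.78 mm.
A_s = 0.85 f'_c a b / f_y = 0.85 × 44.5 × 41.78 × 455 / 420 = 1712.0 mm².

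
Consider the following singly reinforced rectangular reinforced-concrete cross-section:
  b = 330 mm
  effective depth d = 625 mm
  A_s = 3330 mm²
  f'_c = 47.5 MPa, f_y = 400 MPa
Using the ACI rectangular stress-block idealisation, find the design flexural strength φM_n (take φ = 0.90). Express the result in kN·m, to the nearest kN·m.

φM_n ≈ 689 kN·m

T = A_s f_y = 3330 × 400 = 1332000 N = 1332 kN.
From C = T: a = T/(0.85 f'_c b) = 1332000/(0.85 × 47.5 × 330) = 99.97 mm.
M_n = T(d − a/2) = 1332 kN × (625 − 49.985) mm = 765.92 kN·m.
φM_n = 0.90 × 765.92 = 689.33 kN·m.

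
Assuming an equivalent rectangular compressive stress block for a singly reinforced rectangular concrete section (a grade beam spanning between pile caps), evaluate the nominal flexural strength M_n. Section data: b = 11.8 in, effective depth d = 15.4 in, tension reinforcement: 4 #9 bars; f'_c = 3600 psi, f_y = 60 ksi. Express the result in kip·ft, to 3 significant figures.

A_s = 4 × 1 = 4 in².
T = A_s f_y = 4 × 60 = 240 kips.
a = T/(0.85 f'_c b) = 240/(0.85 × 3.6 × 11.8) = 6.647 in.
M_n = T(d − a/2) = 240 × (15.4 − 3.3235) = 2898.4 kip·in = 2898.4/12 = 241.53 kip·ft.

M_n ≈ 242 kip·ft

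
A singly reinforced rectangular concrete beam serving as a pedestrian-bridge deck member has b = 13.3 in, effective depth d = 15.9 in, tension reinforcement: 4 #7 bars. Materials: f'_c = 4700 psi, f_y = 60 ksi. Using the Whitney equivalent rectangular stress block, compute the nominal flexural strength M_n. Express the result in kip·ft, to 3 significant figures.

M_n ≈ 175 kip·ft

A_s = 4 × 0.6 = 2.4 in².
T = A_s f_y = 2.4 × 60 = 144 kips.
a = T/(0.85 f'_c b) = 144/(0.85 × 4.7 × 13.3) = 2.710 in.
M_n = T(d − a/2) = 144 × (15.9 − 1.355) = 2094.5 kip·in = 2094.5/12 = 174.54 kip·ft.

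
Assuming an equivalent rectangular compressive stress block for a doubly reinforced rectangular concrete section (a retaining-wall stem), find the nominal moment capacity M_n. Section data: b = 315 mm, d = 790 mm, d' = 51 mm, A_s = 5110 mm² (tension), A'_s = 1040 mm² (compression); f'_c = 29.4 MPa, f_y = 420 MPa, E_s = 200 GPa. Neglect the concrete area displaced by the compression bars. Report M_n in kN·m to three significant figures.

M_n ≈ 1490 kN·m

Assume both tension and compression steel yield.
Net tension couple steel: A_s − A'_s = 4070 mm².
a = (A_s − A'_s) f_y / (0.85 f'_c b) = 1709400/(0.85 × 29.4 × 315) = 217.15 mm.
c = a/β₁ = 217.15/0.84 = 258.51 mm; ε'_s = 0.003(c − d')/c = 0.0024 ≥ f_y/E_s = 0.0021, so compression steel does yield.
M_n = (A_s − A'_s) f_y (d − a/2) + A'_s f_y (d − d') = [1709400 × (790 − 108.575) + 436800 × (790 − 51)] × 10⁻⁶ = 1164.83 + 322.80 = 1487.63 kN·m.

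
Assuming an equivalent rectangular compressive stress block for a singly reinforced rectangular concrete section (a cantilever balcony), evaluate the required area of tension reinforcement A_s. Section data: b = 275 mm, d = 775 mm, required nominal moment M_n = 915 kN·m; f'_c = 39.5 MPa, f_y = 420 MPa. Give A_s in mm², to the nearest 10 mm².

A_s ≈ 3090 mm²

With M_n = 0.85 f'_c a b (d − a/2), solve the quadratic for a:
a = d − √(d² − 2M_n/(0.85 f'_c b)) = 775 − √(775² − 2 × 915×10⁶/(0.85 × 39.5 × 275)) = 140.63 mm.
A_s = 0.85 f'_c a b / f_y = 0.85 × 39.5 × 140.63 × 275 / 420 = 3091.6 mm².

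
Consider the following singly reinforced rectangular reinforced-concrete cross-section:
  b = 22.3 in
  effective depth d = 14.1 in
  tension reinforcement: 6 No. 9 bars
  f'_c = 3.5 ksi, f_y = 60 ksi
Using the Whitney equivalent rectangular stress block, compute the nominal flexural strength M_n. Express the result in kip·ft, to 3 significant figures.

M_n ≈ 342 kip·ft

A_s = 6 × 1 = 6 in².
T = A_s f_y = 6 × 60 = 360 kips.
a = T/(0.85 f'_c b) = 360/(0.85 × 3.5 × 22.3) = 5.426 in.
M_n = T(d − a/2) = 360 × (14.1 − 2.713) = 4099.3 kip·in = 4099.3/12 = 341.61 kip·ft.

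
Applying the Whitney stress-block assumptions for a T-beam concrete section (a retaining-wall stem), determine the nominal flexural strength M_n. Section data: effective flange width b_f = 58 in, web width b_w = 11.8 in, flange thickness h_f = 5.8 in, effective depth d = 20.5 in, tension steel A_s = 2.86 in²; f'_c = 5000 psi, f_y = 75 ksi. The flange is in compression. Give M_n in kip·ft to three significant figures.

M_n ≈ 359 kip·ft

Tension: T = A_s f_y = 2.86 × 75 = 214.5 kips.
Try a within the flange: a = T/(0.85 f'_c b_f) = 214.5/(0.85 × 5 × 58) = 0.870 in.
Since a = 0.870 ≤ h_f = 5.8 in, the stress block lies entirely in the flange; analyse as a rectangular beam of width b_f.
M_n = T(d − a/2) = 214.5 × (20.5 − 0.435) = 4303.9 kip·in.
M_n = 4303.9/12 = 358.66 kip·ft.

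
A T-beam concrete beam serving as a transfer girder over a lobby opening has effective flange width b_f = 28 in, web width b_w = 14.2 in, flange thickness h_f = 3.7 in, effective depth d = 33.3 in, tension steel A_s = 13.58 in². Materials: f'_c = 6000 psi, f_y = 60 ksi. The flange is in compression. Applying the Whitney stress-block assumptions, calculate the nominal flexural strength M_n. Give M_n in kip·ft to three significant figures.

M_n ≈ 2040 kip·ft

Tension: T = A_s f_y = 13.58 × 60 = 814.8 kips.
Try a within the flange: a = T/(0.85 f'_c b_f) = 814.8/(0.85 × 6 × 28) = 5.706 in.
a = 5.706 > h_f = 3.7 in: the block extends into the web. Split into flange-overhang and web parts.
C_f = 0.85 f'_c (b_f − b_w) h_f = 0.85 × 6 × (28 − 14.2) × 3.7 = 260.4 kips.
Remaining web compression depth: a_w = (T − C_f)/(0.85 f'_c b_w) = (814.8 − 260.4)/(0.85 × 6 × 14.2) = 7.655 in.
M_n = C_f(d − h_f/2) + (T − C_f)(d − a_w/2) = 260.4 × (33.3 − 1.85) + 554.4 × (33.3 − 3.8275) = 8189.6 + 16339.6 = 24529.2 kip·in.
M_n = 24529.2/12 = 2044.10 kip·ft.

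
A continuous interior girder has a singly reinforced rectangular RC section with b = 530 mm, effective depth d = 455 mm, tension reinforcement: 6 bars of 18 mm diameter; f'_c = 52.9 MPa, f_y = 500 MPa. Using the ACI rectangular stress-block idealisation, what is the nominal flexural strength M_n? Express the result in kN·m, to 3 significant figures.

M_n ≈ 335 kN·m

A_s = 6 × 254 = 1524 mm².
T = A_s f_y = 1524 × 500 = 762000 N = 762 kN.
From C = T: a = T/(0.85 f'_c b) = 762000/(0.85 × 52.9 × 530) = 31.97 mm.
M_n = T(d − a/2) = 762 kN × (455 − 15.985) mm = 334.53 kN·m.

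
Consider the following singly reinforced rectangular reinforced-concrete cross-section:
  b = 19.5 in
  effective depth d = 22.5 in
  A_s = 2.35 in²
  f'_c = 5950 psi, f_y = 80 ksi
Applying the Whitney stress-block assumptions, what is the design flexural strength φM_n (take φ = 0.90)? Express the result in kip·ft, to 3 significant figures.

φM_n ≈ 304 kip·ft

T = A_s f_y = 2.35 × 80 = 188 kips.
a = T/(0.85 f'_c b) = 188/(0.85 × 5.95 × 19.5) = 1.906 in.
M_n = T(d − a/2) = 188 × (22.5 − 0.953) = 4050.8 kip·in = 4050.8/12 = 337.57 kip·ft.
φM_n = 0.90 × 337.57 = 303.81 kip·ft.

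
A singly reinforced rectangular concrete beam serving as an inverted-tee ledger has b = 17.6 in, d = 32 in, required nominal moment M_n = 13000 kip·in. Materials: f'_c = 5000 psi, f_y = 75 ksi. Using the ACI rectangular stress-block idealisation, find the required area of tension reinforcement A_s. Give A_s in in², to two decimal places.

A_s ≈ 5.98 in²

From M_n = 0.85 f'_c a b (d − a/2):
a = d − √(d² − 2M_n/(0.85 f'_c b)) = 32 − √(32² − 2 × 13000/(0.85 × 5 × 17.6)) = 5.992 in.
A_s = 0.85 f'_c a b / f_y = 0.85 × 5 × 5.992 × 17.6 / 75 = 5.976 in².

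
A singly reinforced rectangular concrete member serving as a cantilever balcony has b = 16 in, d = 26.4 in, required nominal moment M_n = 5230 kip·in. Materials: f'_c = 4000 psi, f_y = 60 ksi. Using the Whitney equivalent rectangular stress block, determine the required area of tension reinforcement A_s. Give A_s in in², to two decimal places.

A_s ≈ 3.57 in²

From M_n = 0.85 f'_c a b (d − a/2):
a = d − √(d² − 2M_n/(0.85 f'_c b)) = 26.4 − √(26.4² − 2 × 5230/(0.85 × 4 × 16)) = 3.935 in.
A_s = 0.85 f'_c a b / f_y = 0.85 × 4 × 3.935 × 16 / 60 = 3.568 in².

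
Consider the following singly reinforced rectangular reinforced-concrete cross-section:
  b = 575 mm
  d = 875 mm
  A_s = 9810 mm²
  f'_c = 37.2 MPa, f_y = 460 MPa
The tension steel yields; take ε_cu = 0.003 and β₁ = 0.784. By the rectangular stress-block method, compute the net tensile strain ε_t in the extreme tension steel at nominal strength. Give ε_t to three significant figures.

a = A_s f_y/(0.85 f'_c b) = 248.20 mm.
β₁ = 0.784, so c = a/β₁ = 248.20/0.784 = 316.58 mm.
From the linear strain diagram with ε_cu = 0.003: ε_t = 0.003 (d − c)/c = 0.003 × (875 − 316.58)/316.58 = 0.00529.
Since ε_t ≥ 0.005, the section is tension-controlled.

ε_t ≈ 0.00529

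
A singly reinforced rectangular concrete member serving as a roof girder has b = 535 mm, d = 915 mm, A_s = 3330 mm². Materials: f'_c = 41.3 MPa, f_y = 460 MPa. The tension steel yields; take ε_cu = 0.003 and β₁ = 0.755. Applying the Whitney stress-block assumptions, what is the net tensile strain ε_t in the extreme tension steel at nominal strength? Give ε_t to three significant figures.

ε_t ≈ 0.0224

a = A_s f_y/(0.85 f'_c b) = 81.56 mm.
β₁ = 0.755, so c = a/β₁ = 81.56/0.755 = 108.03 mm.
From the linear strain diagram with ε_cu = 0.003: ε_t = 0.003 (d − c)/c = 0.003 × (915 − 108.03)/108.03 = 0.0224.
Since ε_t ≥ 0.005, the section is tension-controlled.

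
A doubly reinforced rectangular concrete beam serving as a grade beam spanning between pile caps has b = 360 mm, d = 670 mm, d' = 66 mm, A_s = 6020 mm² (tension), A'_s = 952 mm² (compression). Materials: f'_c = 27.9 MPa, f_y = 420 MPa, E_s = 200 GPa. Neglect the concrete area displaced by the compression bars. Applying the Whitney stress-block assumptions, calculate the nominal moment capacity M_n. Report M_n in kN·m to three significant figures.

M_n ≈ 1400 kN·m

Assume both tension and compression steel yield.
Net tension couple steel: A_s − A'_s = 5068 mm².
a = (A_s − A'_s) f_y / (0.85 f'_c b) = 2128560/(0.85 × 27.9 × 360) = 249.32 mm.
c = a/β₁ = 249.32/0.85 = 293.32 mm; ε'_s = 0.003(c − d')/c = 0.0023 ≥ f_y/E_s = 0.0021, so compression steel does yield.
M_n = (A_s − A'_s) f_y (d − a/2) + A'_s f_y (d − d') = [2128560 × (670 − 124.66) + 399840 × (670 − 66)] × 10⁻⁶ = 1160.79 + 241.50 = 1402.29 kN·m.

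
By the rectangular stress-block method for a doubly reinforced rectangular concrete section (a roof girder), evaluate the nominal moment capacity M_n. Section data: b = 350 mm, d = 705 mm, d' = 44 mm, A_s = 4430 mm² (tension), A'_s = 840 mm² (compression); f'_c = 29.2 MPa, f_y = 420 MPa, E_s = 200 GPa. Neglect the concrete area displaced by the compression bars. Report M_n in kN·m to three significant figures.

Assume both tension and compression steel yield.
Net tension couple steel: A_s − A'_s = 3590 mm².
a = (A_s − A'_s) f_y / (0.85 f'_c b) = 1507800/(0.85 × 29.2 × 350) = 173.57 mm.
c = a/β₁ = 173.57/0.841 = 206.39 mm; ε'_s = 0.003(c − d')/c = 0.0024 ≥ f_y/E_s = 0.0021, so compression steel does yield.
M_n = (A_s − A'_s) f_y (d − a/2) + A'_s f_y (d − d') = [1507800 × (705 − 86.785) + 352800 × (705 − 44)] × 10⁻⁶ = 932.14 + 233.20 = 1165.34 kN·m.

M_n ≈ 1170 kN·m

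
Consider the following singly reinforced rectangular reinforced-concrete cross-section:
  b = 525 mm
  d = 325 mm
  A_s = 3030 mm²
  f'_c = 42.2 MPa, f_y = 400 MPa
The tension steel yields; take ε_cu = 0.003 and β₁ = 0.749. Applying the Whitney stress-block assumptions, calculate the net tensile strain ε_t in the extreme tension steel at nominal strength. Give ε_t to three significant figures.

a = A_s f_y/(0.85 f'_c b) = 64.36 mm.
β₁ = 0.749, so c = a/β₁ = 64.36/0.749 = 85.93 mm.
From the linear strain diagram with ε_cu = 0.003: ε_t = 0.003 (d − c)/c = 0.003 × (325 − 85.93)/85.93 = 0.00835.
Since ε_t ≥ 0.005, the section is tension-controlled.

ε_t ≈ 0.00835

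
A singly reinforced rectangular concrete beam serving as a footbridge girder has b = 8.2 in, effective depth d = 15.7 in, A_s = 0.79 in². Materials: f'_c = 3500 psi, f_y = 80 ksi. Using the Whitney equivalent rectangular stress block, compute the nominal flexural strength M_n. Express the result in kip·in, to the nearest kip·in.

T = A_s f_y = 0.79 × 80 = 63.2 kips.
a = T/(0.85 f'_c b) = 63.2/(0.85 × 3.5 × 8.2) = 2.591 in.
M_n = T(d − a/2) = 63.2 × (15.7 − 1.2955) = 910.4 kip·in.

M_n ≈ 910 kip·in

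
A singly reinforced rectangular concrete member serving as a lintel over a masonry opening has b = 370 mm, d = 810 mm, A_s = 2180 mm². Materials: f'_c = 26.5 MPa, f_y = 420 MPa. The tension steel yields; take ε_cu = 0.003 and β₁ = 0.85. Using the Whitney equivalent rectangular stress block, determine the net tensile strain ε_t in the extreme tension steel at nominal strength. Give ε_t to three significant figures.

ε_t ≈ 0.0158

a = A_s f_y/(0.85 f'_c b) = 109.86 mm.
β₁ = 0.85, so c = a/β₁ = 109.86/0.85 = 129.25 mm.
From the linear strain diagram with ε_cu = 0.003: ε_t = 0.003 (d − c)/c = 0.003 × (810 − 129.25)/129.25 = 0.0158.
Since ε_t ≥ 0.005, the section is tension-controlled.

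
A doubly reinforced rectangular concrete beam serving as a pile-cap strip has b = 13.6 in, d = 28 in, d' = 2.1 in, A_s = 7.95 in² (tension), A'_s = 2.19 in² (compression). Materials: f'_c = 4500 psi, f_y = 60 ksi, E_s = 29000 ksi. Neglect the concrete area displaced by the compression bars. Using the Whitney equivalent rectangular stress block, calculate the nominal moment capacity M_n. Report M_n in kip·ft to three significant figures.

M_n ≈ 994 kip·ft

Assume both steels yield.
a = (A_s − A'_s) f_y/(0.85 f'_c b) = (7.95 − 2.19) × 60/(0.85 × 4.5 × 13.6) = 6.644 in.
c = a/β₁ = 6.644/0.825 = 8.053 in; ε'_s = 0.003(c − d')/c = 0.0022 ≥ ε_y = 0.0021, so the compression steel yields.
M_n = (A_s − A'_s) f_y (d − a/2) + A'_s f_y (d − d') = 345.6 × (28 − 3.322) + 131.4 × (28 − 2.1) = 8528.7 + 3403.3 = 11932.0 kip·in = 11932.0/12 = 994.33 kip·ft.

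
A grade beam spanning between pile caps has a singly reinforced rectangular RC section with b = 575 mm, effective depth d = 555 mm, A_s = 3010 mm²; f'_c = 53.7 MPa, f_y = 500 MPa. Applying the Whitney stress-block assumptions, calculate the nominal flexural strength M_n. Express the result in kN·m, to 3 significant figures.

T = A_s f_y = 3010 × 500 = 1505000 N = 1505 kN.
From C = T: a = T/(0.85 f'_c b) = 1505000/(0.85 × 53.7 × 575) = 57.34 mm.
M_n = T(d − a/2) = 1505 kN × (555 − 28.67) mm = 792.13 kN·m.

M_n ≈ 792 kN·m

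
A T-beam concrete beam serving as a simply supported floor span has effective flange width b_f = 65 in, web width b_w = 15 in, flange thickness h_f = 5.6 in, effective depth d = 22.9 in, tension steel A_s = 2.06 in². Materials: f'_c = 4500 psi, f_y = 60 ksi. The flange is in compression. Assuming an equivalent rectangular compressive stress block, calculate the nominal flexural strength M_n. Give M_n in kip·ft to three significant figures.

Tension: T = A_s f_y = 2.06 × 60 = 123.6 kips.
Try a within the flange: a = T/(0.85 f'_c b_f) = 123.6/(0.85 × 4.5 × 65) = 0.497 in.
Since a = 0.497 ≤ h_f = 5.6 in, the stress block lies entirely in the flange; analyse as a rectangular beam of width b_f.
M_n = T(d − a/2) = 123.6 × (22.9 − 0.2485) = 2799.7 kip·in.
M_n = 2799.7/12 = 233.31 kip·ft.

M_n ≈ 233 kip·ft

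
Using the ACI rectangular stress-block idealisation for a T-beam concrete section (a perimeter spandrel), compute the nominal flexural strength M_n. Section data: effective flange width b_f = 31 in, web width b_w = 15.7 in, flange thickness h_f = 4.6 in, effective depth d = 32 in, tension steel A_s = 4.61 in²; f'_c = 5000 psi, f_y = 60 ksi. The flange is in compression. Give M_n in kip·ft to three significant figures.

Tension: T = A_s f_y = 4.61 × 60 = 276.6 kips.
Try a within the flange: a = T/(0.85 f'_c b_f) = 276.6/(0.85 × 5 × 31) = 2.099 in.
Since a = 2.099 ≤ h_f = 4.6 in, the stress block lies entirely in the flange; analyse as a rectangular beam of width b_f.
M_n = T(d − a/2) = 276.6 × (32 − 1.0495) = 8560.9 kip·in.
M_n = 8560.9/12 = 713.41 kip·ft.

M_n ≈ 713 kip·ft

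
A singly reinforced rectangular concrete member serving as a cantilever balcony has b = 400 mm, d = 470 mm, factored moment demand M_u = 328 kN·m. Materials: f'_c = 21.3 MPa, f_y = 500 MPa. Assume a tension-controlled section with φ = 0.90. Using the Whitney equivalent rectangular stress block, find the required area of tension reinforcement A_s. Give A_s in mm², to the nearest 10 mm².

M_n = M_u/φ = 328/0.90 = 364.444 kN·m.
With M_n = 0.85 f'_c a b (d − a/2), solve the quadratic for a:
a = d − √(d² − 2M_n/(0.85 f'_c b)) = 470 − √(470² − 2 × 364.444×10⁶/(0.85 × 21.3 × 400)) = 123.23 mm.
A_s = 0.85 f'_c a b / f_y = 0.85 × 21.3 × 123.23 × 400 / 500 = 1784.9 mm².

A_s ≈ 1780 mm²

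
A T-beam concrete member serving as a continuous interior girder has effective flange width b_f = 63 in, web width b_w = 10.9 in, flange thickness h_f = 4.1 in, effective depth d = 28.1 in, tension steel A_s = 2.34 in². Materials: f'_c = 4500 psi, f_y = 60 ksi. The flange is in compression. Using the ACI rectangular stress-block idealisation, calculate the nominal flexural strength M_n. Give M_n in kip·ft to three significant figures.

Tension: T = A_s f_y = 2.34 × 60 = 140.4 kips.
Try a within the flange: a = T/(0.85 f'_c b_f) = 140.4/(0.85 × 4.5 × 63) = 0.583 in.
Since a = 0.583 ≤ h_f = 4.1 in, the stress block lies entirely in the flange; analyse as a rectangular beam of width b_f.
M_n = T(d − a/2) = 140.4 × (28.1 − 0.2915) = 3904.3 kip·in.
M_n = 3904.3/12 = 325.36 kip·ft.

M_n ≈ 325 kip·ft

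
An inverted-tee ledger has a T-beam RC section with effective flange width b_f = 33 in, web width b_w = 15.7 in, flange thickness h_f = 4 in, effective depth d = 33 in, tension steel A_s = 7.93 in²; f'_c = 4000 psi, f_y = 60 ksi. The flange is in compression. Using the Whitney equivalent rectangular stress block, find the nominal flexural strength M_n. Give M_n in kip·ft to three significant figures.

M_n ≈ 1220 kip·ft

Tension: T = A_s f_y = 7.93 × 60 = 475.8 kips.
Try a within the flange: a = T/(0.85 f'_c b_f) = 475.8/(0.85 × 4 × 33) = 4.241 in.
a = 4.241 > h_f = 4 in: the block extends into the web. Split into flange-overhang and web parts.
C_f = 0.85 f'_c (b_f − b_w) h_f = 0.85 × 4 × (33 − 15.7) × 4 = 235.3 kips.
Remaining web compression depth: a_w = (T − C_f)/(0.85 f'_c b_w) = (475.8 − 235.3)/(0.85 × 4 × 15.7) = 4.505 in.
M_n = C_f(d − h_f/2) + (T − C_f)(d − a_w/2) = 235.3 × (33 − 2) + 240.5 × (33 − 2.2525) = 7294.3 + 7394.8 = 14689.1 kip·in.
M_n = 14689.1/12 = 1224.09 kip·ft.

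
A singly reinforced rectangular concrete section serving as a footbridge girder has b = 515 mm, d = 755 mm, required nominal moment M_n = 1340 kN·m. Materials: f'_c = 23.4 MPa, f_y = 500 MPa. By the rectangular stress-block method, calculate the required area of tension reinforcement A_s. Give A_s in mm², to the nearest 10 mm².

A_s ≈ 4090 mm²

With M_n = 0.85 f'_c a b (d − a/2), solve the quadratic for a:
a = d − √(d² − 2M_n/(0.85 f'_c b)) = 755 − √(755² − 2 × 1340×10⁶/(0.85 × 23.4 × 515)) = 199.67 mm.
A_s = 0.85 f'_c a b / f_y = 0.85 × 23.4 × 199.67 × 515 / 500 = 4090.6 mm².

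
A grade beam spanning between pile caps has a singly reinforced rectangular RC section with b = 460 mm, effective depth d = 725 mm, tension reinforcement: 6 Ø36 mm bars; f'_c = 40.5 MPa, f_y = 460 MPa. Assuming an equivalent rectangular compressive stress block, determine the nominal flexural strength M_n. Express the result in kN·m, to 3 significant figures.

A_s = 6 × 1018 = 6108 mm².
T = A_s f_y = 6108 × 460 = 2809680 N = 2809.68 kN.
From C = T: a = T/(0.85 f'_c b) = 2809680/(0.85 × 40.5 × 460) = 177.43 mm.
M_n = T(d − a/2) = 2809.68 kN × (725 − 88.715) mm = 1787.76 kN·m.

M_n ≈ 1790 kN·m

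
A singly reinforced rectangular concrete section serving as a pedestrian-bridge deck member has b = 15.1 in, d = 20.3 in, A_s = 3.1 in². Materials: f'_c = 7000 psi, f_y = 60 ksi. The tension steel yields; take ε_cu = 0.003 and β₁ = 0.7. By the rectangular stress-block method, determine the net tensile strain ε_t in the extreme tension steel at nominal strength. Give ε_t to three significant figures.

ε_t ≈ 0.0176

a = A_s f_y/(0.85 f'_c b) = 2.070 in.
β₁ = 0.7, so c = a/β₁ = 2.070/0.7 = 2.957 in.
From the linear strain diagram with ε_cu = 0.003: ε_t = 0.003 (d − c)/c = 0.003 × (20.3 − 2.957)/2.957 = 0.0176.
Since ε_t ≥ 0.005, the section is tension-controlled.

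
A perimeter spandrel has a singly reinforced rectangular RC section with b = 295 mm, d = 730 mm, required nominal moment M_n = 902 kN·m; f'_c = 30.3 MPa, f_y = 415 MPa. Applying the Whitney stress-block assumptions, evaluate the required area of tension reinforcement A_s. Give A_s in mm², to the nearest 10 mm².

A_s ≈ 3410 mm²

With M_n = 0.85 f'_c a b (d − a/2), solve the quadratic for a:
a = d − √(d² − 2M_n/(0.85 f'_c b)) = 730 − √(730² − 2 × 902×10⁶/(0.85 × 30.3 × 295)) = 186.44 mm.
A_s = 0.85 f'_c a b / f_y = 0.85 × 30.3 × 186.44 × 295 / 415 = 3413.3 mm².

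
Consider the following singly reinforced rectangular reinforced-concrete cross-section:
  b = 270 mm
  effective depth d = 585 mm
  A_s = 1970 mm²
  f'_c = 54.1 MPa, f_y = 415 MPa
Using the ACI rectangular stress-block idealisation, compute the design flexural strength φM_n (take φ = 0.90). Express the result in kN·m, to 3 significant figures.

φM_n ≈ 406 kN·m

T = A_s f_y = 1970 × 415 = 817550 N = 817.55 kN.
From C = T: a = T/(0.85 f'_c b) = 817550/(0.85 × 54.1 × 270) = 65.85 mm.
M_n = T(d − a/2) = 817.55 kN × (585 − 32.925) mm = 451.35 kN·m.
φM_n = 0.90 × 451.35 = 406.22 kN·m.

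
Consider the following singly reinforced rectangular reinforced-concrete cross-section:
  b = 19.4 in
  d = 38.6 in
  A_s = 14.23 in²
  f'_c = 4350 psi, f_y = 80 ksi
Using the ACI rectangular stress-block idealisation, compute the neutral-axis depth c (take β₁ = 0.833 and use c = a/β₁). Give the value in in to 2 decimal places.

T = A_s f_y = 14.23 × 80 = 1138.4 kips.
a = T/(0.85 f'_c b) = 1138.4/(0.85 × 4.35 × 19.4) = 15.8703 in.
With β₁ = 0.833, c = a/β₁ = 15.8703/0.833 = 19.05 in.

c ≈ 19.05 in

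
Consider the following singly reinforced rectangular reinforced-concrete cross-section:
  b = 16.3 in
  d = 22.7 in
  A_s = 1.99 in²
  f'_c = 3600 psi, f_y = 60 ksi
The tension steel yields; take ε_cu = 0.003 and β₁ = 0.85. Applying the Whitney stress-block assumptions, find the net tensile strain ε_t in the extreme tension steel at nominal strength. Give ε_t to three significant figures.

a = A_s f_y/(0.85 f'_c b) = 2.394 in.
β₁ = 0.85, so c = a/β₁ = 2.394/0.85 = 2.816 in.
From the linear strain diagram with ε_cu = 0.003: ε_t = 0.003 (d − c)/c = 0.003 × (22.7 − 2.816)/2.816 = 0.0212.
Since ε_t ≥ 0.005, the section is tension-controlled.

ε_t ≈ 0.0212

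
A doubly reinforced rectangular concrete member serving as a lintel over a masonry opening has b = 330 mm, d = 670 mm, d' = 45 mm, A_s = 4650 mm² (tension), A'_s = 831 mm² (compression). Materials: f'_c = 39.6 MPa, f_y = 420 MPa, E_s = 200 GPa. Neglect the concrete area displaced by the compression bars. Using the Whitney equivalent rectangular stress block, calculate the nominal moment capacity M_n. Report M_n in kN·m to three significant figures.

Assume both tension and compression steel yield.
Net tension couple steel: A_s − A'_s = 3819 mm².
a = (A_s − A'_s) f_y / (0.85 f'_c b) = 1603980/(0.85 × 39.6 × 330) = 144.40 mm.
c = a/β₁ = 144.40/0.767 = 188.27 mm; ε'_s = 0.003(c − d')/c = 0.0023 ≥ f_y/E_s = 0.0021, so compression steel does yield.
M_n = (A_s − A'_s) f_y (d − a/2) + A'_s f_y (d − d') = [1603980 × (670 − 72.2) + 349020 × (670 − 45)] × 10⁻⁶ = 958.86 + 218.14 = 1177.00 kN·m.

M_n ≈ 1180 kN·m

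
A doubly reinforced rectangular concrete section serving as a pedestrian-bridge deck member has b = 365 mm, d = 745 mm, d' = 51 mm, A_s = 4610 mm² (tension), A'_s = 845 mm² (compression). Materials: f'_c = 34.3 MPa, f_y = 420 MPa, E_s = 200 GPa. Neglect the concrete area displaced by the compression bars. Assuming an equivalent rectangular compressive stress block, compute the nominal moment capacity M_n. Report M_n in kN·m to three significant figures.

Assume both tension and compression steel yield.
Net tension couple steel: A_s − A'_s = 3765 mm².
a = (A_s − A'_s) f_y / (0.85 f'_c b) = 1581300/(0.85 × 34.3 × 365) = 148.60 mm.
c = a/β₁ = 148.60/0.805 = 184.60 mm; ε'_s = 0.003(c − d')/c = 0.0022 ≥ f_y/E_s = 0.0021, so compression steel does yield.
M_n = (A_s − A'_s) f_y (d − a/2) + A'_s f_y (d − d') = [1581300 × (745 − 74.3) + 354900 × (745 − 51)] × 10⁻⁶ = 1060.58 + 246.30 = 1306.88 kN·m.

M_n ≈ 1310 kN·m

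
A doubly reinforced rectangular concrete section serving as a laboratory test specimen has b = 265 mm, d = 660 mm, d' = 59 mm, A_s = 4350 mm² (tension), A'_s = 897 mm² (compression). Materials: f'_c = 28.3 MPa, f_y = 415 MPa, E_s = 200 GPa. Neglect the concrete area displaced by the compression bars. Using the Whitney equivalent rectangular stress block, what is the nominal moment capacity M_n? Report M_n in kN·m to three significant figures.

M_n ≈ 1010 kN·m

Assume both tension and compression steel yield.
Net tension couple steel: A_s − A'_s = 3453 mm².
a = (A_s − A'_s) f_y / (0.85 f'_c b) = 1432995/(0.85 × 28.3 × 265) = 224.80 mm.
c = a/β₁ = 224.80/0.848 = 265.09 mm; ε'_s = 0.003(c − d')/c = 0.0023 ≥ f_y/E_s = 0.0021, so compression steel does yield.
M_n = (A_s − A'_s) f_y (d − a/2) + A'_s f_y (d − d') = [1432995 × (660 − 112.4) + 372255 × (660 − 59)] × 10⁻⁶ = 784.71 + 223.73 = 1008.44 kN·m.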